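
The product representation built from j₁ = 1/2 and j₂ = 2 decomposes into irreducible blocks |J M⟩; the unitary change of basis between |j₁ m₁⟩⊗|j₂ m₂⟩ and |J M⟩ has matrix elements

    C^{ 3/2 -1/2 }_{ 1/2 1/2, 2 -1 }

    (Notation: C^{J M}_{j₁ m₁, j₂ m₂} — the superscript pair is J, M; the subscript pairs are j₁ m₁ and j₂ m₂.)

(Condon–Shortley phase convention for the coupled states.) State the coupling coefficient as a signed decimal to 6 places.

+√(3/5) ≈ +0.774597

triangle: 1!×0!×3!/5! = 6/120
(j±m)!: 1!×0!×1!×3!×1!×2! = 12
prefactor² = (2J+1)×Δ×N² = 12/5
  k=0: +1/(0!×1!×0!×1!×0!×2!) = 1/2
Σ = 1/2  ⇒  CG² = 12/5×(1/2)² = 3/5
CG = +√(3/5) = +0.774597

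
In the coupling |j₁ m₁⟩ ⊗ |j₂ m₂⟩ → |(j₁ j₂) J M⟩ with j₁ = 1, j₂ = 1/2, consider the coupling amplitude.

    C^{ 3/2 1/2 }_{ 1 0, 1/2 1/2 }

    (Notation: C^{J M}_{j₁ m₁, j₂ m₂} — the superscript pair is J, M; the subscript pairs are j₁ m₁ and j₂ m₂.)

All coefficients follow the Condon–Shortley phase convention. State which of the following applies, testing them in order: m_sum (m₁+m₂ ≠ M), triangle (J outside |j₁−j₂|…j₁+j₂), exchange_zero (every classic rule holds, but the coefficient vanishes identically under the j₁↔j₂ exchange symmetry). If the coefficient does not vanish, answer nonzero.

m-sum: m₁+m₂ = 0+1/2 = 1/2, M = 1/2  ✓
triangle: |j₁−j₂| = 1/2 ≤ J = 3/2 ≤ j₁+j₂ = 3/2  ✓
exchange: j₁≠j₂ or m₁≠m₂ — the exchange symmetry imposes no constraint here
value check: CG = +√(2/3) = +0.816497 ≠ 0

nonzero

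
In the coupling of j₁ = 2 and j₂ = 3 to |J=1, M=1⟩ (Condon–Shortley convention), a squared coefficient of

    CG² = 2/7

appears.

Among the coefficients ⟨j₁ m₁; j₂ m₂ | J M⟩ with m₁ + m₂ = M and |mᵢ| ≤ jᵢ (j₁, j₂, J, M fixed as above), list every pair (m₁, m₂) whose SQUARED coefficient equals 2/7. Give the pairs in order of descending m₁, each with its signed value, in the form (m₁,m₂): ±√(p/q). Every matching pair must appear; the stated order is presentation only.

Admissible pairs with m₁+m₂ = M = 1: (-2,3), (-1,2), (0,1), (1,0), (2,-1)
  (m₁,m₂)=(2,-1): CG² = 1/35, CG = +√(1/35)
  (m₁,m₂)=(1,0): CG² = 3/35, CG = −√(3/35)
  (m₁,m₂)=(0,1): CG² = 6/35, CG = +√(6/35)
  (m₁,m₂)=(-1,2): CG² = 2/7, CG = −√(2/7)   ← matches the target
  (m₁,m₂)=(-2,3): CG² = 3/7, CG = +√(3/7)
Pairs with CG² = 2/7: (-1,2): −√(2/7)

(-1,2): −√(2/7)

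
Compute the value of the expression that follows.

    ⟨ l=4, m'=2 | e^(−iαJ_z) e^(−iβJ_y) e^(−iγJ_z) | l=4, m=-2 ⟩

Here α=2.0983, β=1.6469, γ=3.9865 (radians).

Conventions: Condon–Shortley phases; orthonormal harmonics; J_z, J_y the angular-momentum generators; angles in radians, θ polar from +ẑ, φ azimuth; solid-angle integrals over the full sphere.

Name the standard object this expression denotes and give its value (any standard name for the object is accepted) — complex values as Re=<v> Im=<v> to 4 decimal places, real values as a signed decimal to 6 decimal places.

Wigner D-matrix element, Re=-0.1185 Im=-0.0872

This is a Wigner D-matrix element — the rotation-matrix element ⟨l m'| R(α,β,γ) |l m⟩ in the angular-momentum basis.
First d^4_{2,-2}(β=1.6469), then the phase factors e^{-i(2)α} and e^{-i(-2)γ}:
With c≡cos(β/2)=0.679695 and s≡sin(β/2)=0.733495, N=[720·2·2·720]^{1/2}=1440.000000
k: max(0,(-2)−(2))=0 … min(4+(-2),4−(2))=2
  k=0: (−1)^4·1440.0000/(96)·0.6797^4·0.7335^4 = +0.926693
  k=1: (−1)^5·1440.0000/(120)·0.6797^2·0.7335^6 = -0.863361
  k=2: (−1)^6·1440.0000/(1440)·0.6797^0·0.7335^8 = +0.083787
d^4_{2,-2}(1.6469) = +0.926693 -0.863361 +0.083787 = +0.147119
Attach z-rotation phases: D = e^{-i(2)(2.0983)}·(+0.147119)·e^{-i(-2)(3.9865)} = -0.118458-0.087245i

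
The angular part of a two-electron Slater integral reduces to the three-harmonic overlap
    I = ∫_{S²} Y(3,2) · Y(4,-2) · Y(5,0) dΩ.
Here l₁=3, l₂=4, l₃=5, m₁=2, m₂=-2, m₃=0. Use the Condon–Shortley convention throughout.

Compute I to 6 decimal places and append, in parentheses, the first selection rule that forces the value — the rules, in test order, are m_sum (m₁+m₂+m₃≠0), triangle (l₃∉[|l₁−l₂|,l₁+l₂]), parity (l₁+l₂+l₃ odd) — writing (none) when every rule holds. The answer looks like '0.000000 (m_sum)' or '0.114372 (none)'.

-0.171327 (none)

Rules hold: Σm=0, L=12 even, 1≤5≤7.
N = 7·9·11 = 693
Δ = 2!·4!·6!/13! = 1/180180
Racah Σ t=0..2: t=0:+1/576 t=1:−1/144 t=2:+1/576 = -1/288
⇒ 3j(3 4 5; 0 0 0)² = 20/1001, sgn +1
Racah Σ t=0..1: t=0:+1/576 t=1:−1/2880 = 1/720
⇒ 3j(3 4 5; 2 -2 0)² = 80/3003, sgn -1
4πI² = N·(3j₀)²·(3jₘ)² = 4800/13013
I = -1·√(0.368862/4π) = -0.17132746
No selection rule forces the value: the integral is nonzero (none).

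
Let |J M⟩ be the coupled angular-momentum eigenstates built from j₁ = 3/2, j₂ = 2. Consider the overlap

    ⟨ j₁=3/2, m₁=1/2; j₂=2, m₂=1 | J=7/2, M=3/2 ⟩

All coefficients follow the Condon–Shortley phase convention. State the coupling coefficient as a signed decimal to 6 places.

j₁+j₂−J=0  J+j₁−j₂=3  J−j₁+j₂=4  j₁+j₂+J+1=8
(j₁±m₁, j₂±m₂, J±M) = (2,1,3,1,5,2)
P² = 576/7
sum k=0..0:
  [0] +1/12 = 1/12
S = 1/12
C² = P²·S² = 4/7 ; C = +0.755929

+√(4/7) ≈ +0.755929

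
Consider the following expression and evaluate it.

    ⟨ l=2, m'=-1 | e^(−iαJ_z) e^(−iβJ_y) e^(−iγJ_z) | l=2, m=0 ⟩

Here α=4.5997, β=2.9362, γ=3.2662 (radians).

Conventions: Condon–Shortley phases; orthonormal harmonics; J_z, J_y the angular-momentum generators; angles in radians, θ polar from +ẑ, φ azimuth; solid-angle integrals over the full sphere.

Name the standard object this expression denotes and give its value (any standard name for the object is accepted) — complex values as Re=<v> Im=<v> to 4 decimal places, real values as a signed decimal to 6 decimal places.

Wigner D-matrix element, Re=0.0275 Im=0.2430

This is a Wigner D-matrix element — the rotation-matrix element ⟨l m'| R(α,β,γ) |l m⟩ in the angular-momentum basis.
Split into d^2_{-1,0}(β=2.9362) × two z-phases.
c=cos(2.936200/2)=0.102516, s=sin(2.936200/2)=0.994731; N=√[1·6·2·2]=4.898979
k∈{1,2} keeps every argument non-negative
  k=1: (−1)^0·4.8990/(2)·0.1025^3·0.9947^1 = +0.002625
  k=2: (−1)^1·4.8990/(2)·0.1025^1·0.9947^3 = -0.247163
d^2_{-1,0}(2.9362) = +0.002625 -0.247163 = -0.244538
Phases: e^{-i·(-1)·4.5997}=-0.112451-0.993657i, e^{-i·(0)·3.2662}=+1.000000+0.000000i ⇒ D=+0.027498+0.242987i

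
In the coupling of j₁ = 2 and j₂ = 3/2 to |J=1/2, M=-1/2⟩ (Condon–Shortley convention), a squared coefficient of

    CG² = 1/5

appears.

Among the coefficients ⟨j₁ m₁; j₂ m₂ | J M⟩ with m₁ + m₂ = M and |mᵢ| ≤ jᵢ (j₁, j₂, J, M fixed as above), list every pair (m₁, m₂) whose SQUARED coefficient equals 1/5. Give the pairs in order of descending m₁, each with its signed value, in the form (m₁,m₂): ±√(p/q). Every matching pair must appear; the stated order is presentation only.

(0,-1/2): −√(1/5)

Admissible pairs with m₁+m₂ = M = -1/2: (-2,3/2), (-1,1/2), (0,-1/2), (1,-3/2)
  (m₁,m₂)=(1,-3/2): CG² = 1/10, CG = +√(1/10)
  (m₁,m₂)=(0,-1/2): CG² = 1/5, CG = −√(1/5)   ← matches the target
  (m₁,m₂)=(-1,1/2): CG² = 3/10, CG = +√(3/10)
  (m₁,m₂)=(-2,3/2): CG² = 2/5, CG = −√(2/5)
Pairs with CG² = 1/5: (0,-1/2): −√(1/5)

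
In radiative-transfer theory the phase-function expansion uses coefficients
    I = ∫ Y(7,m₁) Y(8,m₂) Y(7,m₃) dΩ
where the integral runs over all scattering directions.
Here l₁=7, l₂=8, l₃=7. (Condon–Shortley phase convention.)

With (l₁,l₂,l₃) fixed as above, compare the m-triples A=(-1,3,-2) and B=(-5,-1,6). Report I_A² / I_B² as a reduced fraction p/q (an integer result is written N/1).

l's match ⇒ only the (l;m) 3-j factors differ between A and B.
A: triangle coeff Δ(7,8,7) = 1/22086194130; Σ_t [3,8]: t=3:−1/3483648000 t=4:+1/139345920 t=5:−1/37324800 t=6:+1/49766400 t=7:−1/348364800 t=8:+1/20901888000 = -11/4180377600; (3j)²=550/289731 [(7 8 7; -1 3 -2)], sign=+1
B: triangle coeff Δ(7,8,7) = 1/22086194130; Σ_t [6,7]: t=6:+1/5225472000 t=7:−1/24385536000 = 11/73156608000; (3j)²=2904/260015 [(7 8 7; -5 -1 6)], sign=-1
I_A²/I_B² = (550/289731)/(2904/260015) = 875/5148

875/5148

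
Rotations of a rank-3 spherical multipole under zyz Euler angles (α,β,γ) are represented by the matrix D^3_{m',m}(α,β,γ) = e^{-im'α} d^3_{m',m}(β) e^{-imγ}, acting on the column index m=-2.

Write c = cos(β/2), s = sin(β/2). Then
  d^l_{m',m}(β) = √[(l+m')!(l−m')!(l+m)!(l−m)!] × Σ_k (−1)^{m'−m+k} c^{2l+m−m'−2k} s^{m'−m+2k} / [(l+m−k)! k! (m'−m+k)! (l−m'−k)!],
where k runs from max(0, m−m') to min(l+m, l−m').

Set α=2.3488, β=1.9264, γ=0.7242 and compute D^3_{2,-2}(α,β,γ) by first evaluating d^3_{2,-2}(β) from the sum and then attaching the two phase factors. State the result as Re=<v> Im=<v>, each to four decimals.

First d^3_{2,-2}(β=1.9264), then the phase factors e^{-i(2)α} and e^{-i(-2)γ}:
With c≡cos(β/2)=0.570896 and s≡sin(β/2)=0.821023, N=[120·1·1·120]^{1/2}=120.000000
k: max(0,(-2)−(2))=0 … min(3+(-2),3−(2))=1
  k=0: (−1)^4·120.0000/(24)·0.5709^2·0.8210^4 = +0.740464
  k=1: (−1)^5·120.0000/(120)·0.5709^0·0.8210^6 = -0.306289
d^3_{2,-2}(1.9264) = +0.740464 -0.306289 = +0.434175
Phases: e^{-i·(2)·2.3488}=-0.014788+0.999891i, e^{-i·(-2)·0.7242}=+0.122091+0.992519i ⇒ D=-0.431664+0.046630i

Re=-0.4317 Im=0.0466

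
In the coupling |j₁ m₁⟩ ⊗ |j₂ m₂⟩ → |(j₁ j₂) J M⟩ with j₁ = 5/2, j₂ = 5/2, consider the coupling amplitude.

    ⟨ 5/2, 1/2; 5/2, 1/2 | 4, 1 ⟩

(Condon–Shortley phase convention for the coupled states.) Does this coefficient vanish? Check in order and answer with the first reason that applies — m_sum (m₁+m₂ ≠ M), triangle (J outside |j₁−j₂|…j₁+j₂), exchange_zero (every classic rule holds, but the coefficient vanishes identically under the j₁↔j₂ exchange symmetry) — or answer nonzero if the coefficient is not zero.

exchange_zero

m-sum: m₁+m₂ = 1/2+1/2 = 1, M = 1  ✓
triangle: |j₁−j₂| = 0 ≤ J = 4 ≤ j₁+j₂ = 5  ✓
exchange: j₁=j₂ and m₁=m₂, and (−1)^(j₁+j₂−J) = (−1)^1 = −1 forces ⟨j₁m₁;j₂m₂|JM⟩ = −⟨j₂m₂;j₁m₁|JM⟩ = −⟨j₁m₁;j₂m₂|JM⟩ ⇒ the coefficient vanishes identically
Racah sum check: Σ_k collapses to 0 ⇒ CG = 0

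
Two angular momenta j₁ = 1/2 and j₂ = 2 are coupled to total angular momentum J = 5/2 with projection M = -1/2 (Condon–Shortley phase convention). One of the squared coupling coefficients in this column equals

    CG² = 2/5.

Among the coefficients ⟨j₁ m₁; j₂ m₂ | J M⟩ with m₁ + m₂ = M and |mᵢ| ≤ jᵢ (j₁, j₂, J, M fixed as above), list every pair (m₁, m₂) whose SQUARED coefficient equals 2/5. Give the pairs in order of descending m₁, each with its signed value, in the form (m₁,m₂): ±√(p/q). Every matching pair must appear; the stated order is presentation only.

(1/2,-1): +√(2/5)

Admissible pairs with m₁+m₂ = M = -1/2: (-1/2,0), (1/2,-1)
  (m₁,m₂)=(1/2,-1): CG² = 2/5, CG = +√(2/5)   ← matches the target
  (m₁,m₂)=(-1/2,0): CG² = 3/5, CG = +√(3/5)
Pairs with CG² = 2/5: (1/2,-1): +√(2/5)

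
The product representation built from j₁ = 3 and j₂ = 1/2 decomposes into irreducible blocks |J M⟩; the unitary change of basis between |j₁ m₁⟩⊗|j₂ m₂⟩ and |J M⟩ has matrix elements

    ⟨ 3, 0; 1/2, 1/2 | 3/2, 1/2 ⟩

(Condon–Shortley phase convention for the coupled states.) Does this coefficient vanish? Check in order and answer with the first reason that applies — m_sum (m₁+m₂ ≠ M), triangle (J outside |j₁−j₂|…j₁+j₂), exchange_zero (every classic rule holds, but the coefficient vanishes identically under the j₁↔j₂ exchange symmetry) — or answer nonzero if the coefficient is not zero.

triangle

m-sum: m₁+m₂ = 0+1/2 = 1/2, M = 1/2  ✓
triangle: need |j₁−j₂| ≤ J ≤ j₁+j₂, i.e. J ∈ [5/2, 7/2]; J = 3/2 is outside ✗ ⇒ coefficient is 0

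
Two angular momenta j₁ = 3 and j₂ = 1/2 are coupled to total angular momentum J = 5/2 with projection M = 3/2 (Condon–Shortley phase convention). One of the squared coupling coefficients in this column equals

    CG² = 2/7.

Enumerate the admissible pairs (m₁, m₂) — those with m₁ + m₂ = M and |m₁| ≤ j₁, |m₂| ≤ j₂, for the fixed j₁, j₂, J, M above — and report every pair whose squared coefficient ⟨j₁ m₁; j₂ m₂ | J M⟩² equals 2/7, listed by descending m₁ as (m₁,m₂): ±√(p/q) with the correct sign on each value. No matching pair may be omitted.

Admissible pairs with m₁+m₂ = M = 3/2: (1,1/2), (2,-1/2)
  (m₁,m₂)=(2,-1/2): CG² = 5/7, CG = +√(5/7)
  (m₁,m₂)=(1,1/2): CG² = 2/7, CG = −√(2/7)   ← matches the target
Pairs with CG² = 2/7: (1,1/2): −√(2/7)

(1,1/2): −√(2/7)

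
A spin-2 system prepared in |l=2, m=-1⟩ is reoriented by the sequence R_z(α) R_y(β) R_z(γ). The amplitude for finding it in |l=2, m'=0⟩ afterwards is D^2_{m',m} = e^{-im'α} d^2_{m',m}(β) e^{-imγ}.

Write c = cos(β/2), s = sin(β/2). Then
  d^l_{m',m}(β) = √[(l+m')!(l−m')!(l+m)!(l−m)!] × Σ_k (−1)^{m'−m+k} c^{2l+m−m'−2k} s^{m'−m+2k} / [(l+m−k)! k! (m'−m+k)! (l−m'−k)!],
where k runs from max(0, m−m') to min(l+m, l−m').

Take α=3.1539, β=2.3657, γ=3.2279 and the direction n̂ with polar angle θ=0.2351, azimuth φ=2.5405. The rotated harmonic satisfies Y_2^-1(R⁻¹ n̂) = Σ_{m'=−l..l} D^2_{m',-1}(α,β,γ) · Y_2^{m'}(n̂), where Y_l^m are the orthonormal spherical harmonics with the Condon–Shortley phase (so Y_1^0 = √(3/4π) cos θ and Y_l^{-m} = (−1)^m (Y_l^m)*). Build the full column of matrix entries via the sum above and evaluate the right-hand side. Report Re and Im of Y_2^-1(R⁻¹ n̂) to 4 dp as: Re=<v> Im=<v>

Need the full column D^2_{m',-1} for m'=−2..2 at α=3.1539, β=2.3657, γ=3.2279.
cos(β/2)=0.378288, sin(β/2)=0.925688
d^2_{-2,-1}: single k=1 term ⇒ +0.100222;  D = -0.099606-0.011094i
d^2_{-1,-1}: k∈[0..1] ⇒ +0.020478 -0.367871 = -0.347393;  D = -0.345705-0.034203i
d^2_{0,-1}: k∈[0..1] ⇒ -0.122746 +0.735008 = +0.612262;  D = -0.609983-0.052777i
d^2_{1,-1}: k∈[0..1] ⇒ +0.367871 -0.734274 = -0.366403;  D = -0.365400-0.027089i
d^2_{2,-1}: single k=0 term ⇒ -0.600132;  D = +0.598990+0.037000i
Y_2^{m'}(θ=0.2351,φ=2.5405) and Σ D·Y over m':
  (-0.0996-0.0111i)·(+0.0076+0.0196i)  (-0.3457-0.0342i)·(-0.1443-0.0990i)  (-0.6100-0.0528i)·(+0.5794+0.0000i)  (-0.3654-0.0271i)·(+0.1443-0.0990i)  (+0.5990+0.0370i)·(+0.0076-0.0196i)
Y_2^-1(R⁻¹ n̂) = -0.357647+0.027363i

Re=-0.3576 Im=0.0274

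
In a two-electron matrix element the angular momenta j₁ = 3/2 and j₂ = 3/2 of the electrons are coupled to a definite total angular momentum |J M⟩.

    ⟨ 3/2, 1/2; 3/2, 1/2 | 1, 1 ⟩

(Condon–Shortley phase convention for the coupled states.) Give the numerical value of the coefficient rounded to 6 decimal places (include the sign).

-0.632456

√[3·2!1!1!/5! · 2!1!2!1!2!0!] = √(2/5)
  +(−1)^1/∏(1,1,0,1,1,0)! = -1  (running -1)
⟨..|..⟩ = √(2/5)·(-1) = -0.632456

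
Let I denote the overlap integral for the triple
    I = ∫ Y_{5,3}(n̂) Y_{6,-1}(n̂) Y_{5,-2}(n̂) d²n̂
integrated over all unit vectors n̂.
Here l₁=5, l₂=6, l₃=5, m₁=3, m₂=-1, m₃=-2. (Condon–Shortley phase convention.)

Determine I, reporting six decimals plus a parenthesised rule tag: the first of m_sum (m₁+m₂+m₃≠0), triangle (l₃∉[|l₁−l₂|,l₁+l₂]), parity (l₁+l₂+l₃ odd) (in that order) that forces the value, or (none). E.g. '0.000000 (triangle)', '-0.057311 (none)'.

0.016235 (none)

Checks pass: Σm=0; 16 even; l₃=5∈[1,11].
(2·5+1)(2·6+1)(2·5+1) = 1573
Δ: 6! 4! 6! / 17! → 1/28588560
sum: t=1:−1/345600 t=2:+1/13824 t=3:−1/5184 t=4:+1/13824 t=5:−1/345600 = -7/129600
3j²(5 6 5; 0 0 0) = Δ·Π!·Σ² = 80/7293  (sign +1)
sum: t=0:+1/345600 t=1:−1/34560 t=2:+1/41472 = -1/518400
3j²(5 6 5; 3 -1 -2) = Δ·Π!·Σ² = 7/36465  (sign +1)
combine: 4πI² = 1573·80/7293·7/36465 = 112/33813
take √, sign +1: I = 0.01623537
No selection rule forces the value: the integral is nonzero (none).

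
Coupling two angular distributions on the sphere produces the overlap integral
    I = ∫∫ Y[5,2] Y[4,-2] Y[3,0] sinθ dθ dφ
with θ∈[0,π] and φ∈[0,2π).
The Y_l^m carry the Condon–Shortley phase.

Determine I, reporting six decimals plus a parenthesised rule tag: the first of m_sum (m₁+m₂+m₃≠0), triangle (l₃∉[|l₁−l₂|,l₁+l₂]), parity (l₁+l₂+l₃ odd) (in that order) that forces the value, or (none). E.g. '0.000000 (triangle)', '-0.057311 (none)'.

0.022664 (none)

m-sum 0 ✓  L=12 even ✓  1≤3≤9 ✓
Π(2lᵢ+1) = 11×9×7 = 693
triangle coeff Δ(5,4,3) = 1/180180
Σ_t [2,4]: t=2:+1/576 t=3:−1/144 t=4:+1/576 = -1/288
(3j)²=20/1001 [(5 4 3; 0 0 0)], sign=+1
Σ_t [0,2]: t=0:+1/8640 t=1:−1/480 t=2:+1/576 = -1/4320
(3j)²=1/2145 [(5 4 3; 2 -2 0)], sign=+1
⇒ 4πI² = 12/1859
I = (+1)√(12/1859/(4π)) = 0.02266449
No selection rule forces the value: the integral is nonzero (none).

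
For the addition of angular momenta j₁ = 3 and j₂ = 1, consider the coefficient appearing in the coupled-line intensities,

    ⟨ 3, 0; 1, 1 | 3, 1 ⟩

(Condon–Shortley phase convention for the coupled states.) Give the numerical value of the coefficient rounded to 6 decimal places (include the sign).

j₁+j₂−J=1  J+j₁−j₂=5  J−j₁+j₂=1  j₁+j₂+J+1=8
(j₁±m₁, j₂±m₂, J±M) = (3,3,2,0,4,2)
P² = 72
sum k=1..1:
  [1] −1/12 = -1/12
S = -1/12
C² = P²·S² = 1/2 ; C = -0.707107

-0.707107  (= −√(1/2))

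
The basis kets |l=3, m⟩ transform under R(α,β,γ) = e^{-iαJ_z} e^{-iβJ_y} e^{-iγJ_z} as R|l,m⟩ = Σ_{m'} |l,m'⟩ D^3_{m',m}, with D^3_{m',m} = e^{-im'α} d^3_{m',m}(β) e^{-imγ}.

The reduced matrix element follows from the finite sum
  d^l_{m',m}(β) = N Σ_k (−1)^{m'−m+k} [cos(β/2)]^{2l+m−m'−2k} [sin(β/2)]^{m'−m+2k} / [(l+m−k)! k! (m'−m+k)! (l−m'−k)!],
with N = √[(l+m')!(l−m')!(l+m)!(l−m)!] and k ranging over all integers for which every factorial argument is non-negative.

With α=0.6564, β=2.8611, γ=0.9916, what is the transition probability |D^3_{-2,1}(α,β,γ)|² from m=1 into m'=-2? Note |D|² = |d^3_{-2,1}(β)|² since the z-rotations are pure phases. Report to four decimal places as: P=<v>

P=0.1632

D^3_{-2,1}(0.6564,2.8611,0.9916) = e^{-i·-2·0.6564}·d^3_{-2,1}(2.8611)·e^{-i·1·0.9916}. Compute d first:
c=cos(2.861100/2)=0.139787, s=sin(2.861100/2)=0.990182; N=√[1·120·24·2]=75.894664
The bounds max(0,m−m')=3 and min(l+m,l−m')=4 give 2 terms
  k=3: (−1)^0·75.8947/(12)·0.1398^3·0.9902^3 = +0.016772
  k=4: (−1)^1·75.8947/(24)·0.1398^1·0.9902^5 = -0.420766
d^3_{-2,1}(2.8611) = +0.016772 -0.420766 = -0.403995
|D^3_{-2,1}|² = |d^3_{-2,1}(β)|² = (-0.403995)² = 0.163212 (the z-rotation phases have unit modulus)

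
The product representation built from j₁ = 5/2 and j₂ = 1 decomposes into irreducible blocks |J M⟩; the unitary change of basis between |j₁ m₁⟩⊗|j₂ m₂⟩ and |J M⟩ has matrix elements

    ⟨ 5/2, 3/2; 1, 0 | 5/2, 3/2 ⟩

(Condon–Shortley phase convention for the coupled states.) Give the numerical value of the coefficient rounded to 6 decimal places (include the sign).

+√(9/35) = +0.507093

j₁+j₂−J=1  J+j₁−j₂=4  J−j₁+j₂=1  j₁+j₂+J+1=7
(j₁±m₁, j₂±m₂, J±M) = (4,1,1,1,4,1)
P² = 576/35
sum k=0..1:
  [0] +1/6 = 1/6
  [1] −1/24 = -1/24
S = 1/8
C² = P²·S² = 9/35 ; C = +0.507093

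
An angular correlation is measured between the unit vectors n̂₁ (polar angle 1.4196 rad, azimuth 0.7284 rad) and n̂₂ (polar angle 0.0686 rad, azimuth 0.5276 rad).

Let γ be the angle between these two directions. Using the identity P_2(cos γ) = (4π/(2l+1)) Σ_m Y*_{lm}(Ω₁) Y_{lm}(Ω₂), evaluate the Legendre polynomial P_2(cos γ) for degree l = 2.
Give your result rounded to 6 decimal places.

Expand P_2 via completeness: Σ_{m} conj(Y_{2,m}) at Ω₁ times Y_{2,m} at Ω₂ —
  m=-2: (0.042942, 0.375061) × (0.000895, -0.001579) = (0.000631, 0.000268)  (running Σ = (0.000631, 0.000268))
  m=-1: (0.085843, 0.076576) × (0.045647, -0.026598) = (0.005955, 0.001212)  (running Σ = (0.006586, 0.001480))
  m=0: (-0.293926, -0.000000) × (0.626337, 0.000000) = (-0.184097, -0.000000)  (running Σ = (-0.177511, 0.001480))
  m=1: (-0.085843, 0.076576) × (-0.045647, -0.026598) = (0.005955, -0.001212)  (running Σ = (-0.171556, 0.000268))
  m=2: (0.042942, -0.375061) × (0.000895, 0.001579) = (0.000631, -0.000268)  (running Σ = (-0.170925, -0.000000))
Σ over m = (-0.170925, -0.000000); ×(4π/5) → (-0.429582, -0.000000). Real part: -0.429582

-0.429582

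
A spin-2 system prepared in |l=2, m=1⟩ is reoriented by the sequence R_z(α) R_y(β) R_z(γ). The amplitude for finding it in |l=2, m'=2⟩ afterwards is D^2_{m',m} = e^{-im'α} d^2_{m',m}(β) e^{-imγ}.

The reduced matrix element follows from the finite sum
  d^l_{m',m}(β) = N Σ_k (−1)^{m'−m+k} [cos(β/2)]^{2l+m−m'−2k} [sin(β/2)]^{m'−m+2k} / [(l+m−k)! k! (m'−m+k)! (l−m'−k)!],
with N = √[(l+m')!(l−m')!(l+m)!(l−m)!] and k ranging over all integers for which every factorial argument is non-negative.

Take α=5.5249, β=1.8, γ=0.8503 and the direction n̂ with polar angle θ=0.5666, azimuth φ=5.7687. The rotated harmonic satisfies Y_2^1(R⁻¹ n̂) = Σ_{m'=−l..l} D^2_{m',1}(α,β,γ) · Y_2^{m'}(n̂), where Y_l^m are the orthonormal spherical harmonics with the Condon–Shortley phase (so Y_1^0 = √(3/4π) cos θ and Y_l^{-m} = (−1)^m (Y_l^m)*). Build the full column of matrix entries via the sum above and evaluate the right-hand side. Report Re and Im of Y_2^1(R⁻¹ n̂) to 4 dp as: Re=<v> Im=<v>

Need the full column D^2_{m',1} for m'=−2..2 at α=5.5249, β=1.8000, γ=0.8503.
cos(β/2)=0.621610, sin(β/2)=0.783327
d^2_{-2,1}: single k=3 term ⇒ +0.597554;  D = -0.427021-0.417999i
d^2_{-1,1}: k∈[2..3] ⇒ +0.711284 -0.376506 = +0.334778;  D = -0.012648-0.334539i
d^2_{0,1}: k∈[1..2] ⇒ +0.460864 -0.731851 = -0.270987;  D = -0.178786+0.203641i
d^2_{1,1}: k∈[0..1] ⇒ +0.149304 -0.711284 = -0.561980;  D = -0.559603+0.051638i
d^2_{2,1}: single k=0 term ⇒ -0.376294;  D = -0.295817-0.232572i
Y_2^{m'}(θ=0.5666,φ=5.7687) and Σ D·Y over m':
  (-0.4270-0.4180i)·(+0.0574+0.0954i)  (-0.0126-0.3345i)·(+0.3046+0.1722i)  (-0.1788+0.2036i)·(+0.3582+0.0000i)  (-0.5596+0.0516i)·(-0.3046+0.1722i)  (-0.2958-0.2326i)·(+0.0574-0.0954i)
Y_2^1(R⁻¹ n̂) = +0.127459-0.193058i

Re=0.1275 Im=-0.1931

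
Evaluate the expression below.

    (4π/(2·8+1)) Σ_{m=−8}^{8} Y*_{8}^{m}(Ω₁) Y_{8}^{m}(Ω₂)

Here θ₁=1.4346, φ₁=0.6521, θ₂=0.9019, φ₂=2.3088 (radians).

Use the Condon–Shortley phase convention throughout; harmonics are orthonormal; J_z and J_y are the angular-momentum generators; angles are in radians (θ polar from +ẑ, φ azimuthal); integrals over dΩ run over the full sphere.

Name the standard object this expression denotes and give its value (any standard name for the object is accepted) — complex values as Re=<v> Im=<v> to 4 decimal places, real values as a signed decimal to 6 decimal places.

Legendre polynomial (addition theorem), +0.270424

This sum is the spherical-harmonic addition theorem: it equals the Legendre polynomial P_l(cos γ) of the angle γ between the two directions.
Summing Y*_{l m}(θ₁,φ₁)·Y_{l m}(θ₂,φ₂) over m ∈ [−8, 8]; prefactor 4π/(2·8+1) = 0.739198:
  term(m=-8) = +0.027351-0.022446i   from Y*(Ω₁)=+0.231236-0.418872i, Y(Ω₂)=+0.068698+0.027372i
  term(m=-7) = +0.034695+0.050569i   from Y*(Ω₁)=-0.038595-0.259426i, Y(Ω₂)=-0.210171+0.102468i
  term(m=-6) = +0.093760-0.053115i   from Y*(Ω₁)=+0.184712+0.179470i, Y(Ω₂)=+0.117386-0.401610i
  term(m=-5) = +0.049579+0.108241i   from Y*(Ω₁)=+0.284995+0.034049i, Y(Ω₂)=+0.216252+0.353965i
  term(m=-4) = +0.013101-0.004688i   from Y*(Ω₁)=-0.152353+0.089921i, Y(Ω₂)=-0.077242-0.014821i
  term(m=-3) = -0.023979-0.090979i   from Y*(Ω₁)=-0.109891+0.270794i, Y(Ω₂)=-0.257611+0.193093i
  term(m=-2) = -0.036036+0.006253i   from Y*(Ω₁)=-0.036645-0.134184i, Y(Ω₂)=+0.024887-0.261760i
  term(m=-1) = +0.005359+0.062225i   from Y*(Ω₁)=-0.232787-0.177738i, Y(Ω₂)=-0.143472-0.157760i
  term(m=+0) = +0.038179+0.000000i   from Y*(Ω₁)=+0.127692-0.000000i, Y(Ω₂)=+0.298992+0.000000i
  term(m=+1) = +0.005359-0.062225i   from Y*(Ω₁)=+0.232787-0.177738i, Y(Ω₂)=+0.143472-0.157760i
  term(m=+2) = -0.036036-0.006253i   from Y*(Ω₁)=-0.036645+0.134184i, Y(Ω₂)=+0.024887+0.261760i
  term(m=+3) = -0.023979+0.090979i   from Y*(Ω₁)=+0.109891+0.270794i, Y(Ω₂)=+0.257611+0.193093i
  term(m=+4) = +0.013101+0.004688i   from Y*(Ω₁)=-0.152353-0.089921i, Y(Ω₂)=-0.077242+0.014821i
  term(m=+5) = +0.049579-0.108241i   from Y*(Ω₁)=-0.284995+0.034049i, Y(Ω₂)=-0.216252+0.353965i
  term(m=+6) = +0.093760+0.053115i   from Y*(Ω₁)=+0.184712-0.179470i, Y(Ω₂)=+0.117386+0.401610i
  term(m=+7) = +0.034695-0.050569i   from Y*(Ω₁)=+0.038595-0.259426i, Y(Ω₂)=+0.210171+0.102468i
  term(m=+8) = +0.027351+0.022446i   from Y*(Ω₁)=+0.231236+0.418872i, Y(Ω₂)=+0.068698-0.027372i
Accumulated sum +0.365834-0.000000i; after 4π/(2l+1) scaling, +0.270424-0.000000i ⇒ P_8 = 0.270424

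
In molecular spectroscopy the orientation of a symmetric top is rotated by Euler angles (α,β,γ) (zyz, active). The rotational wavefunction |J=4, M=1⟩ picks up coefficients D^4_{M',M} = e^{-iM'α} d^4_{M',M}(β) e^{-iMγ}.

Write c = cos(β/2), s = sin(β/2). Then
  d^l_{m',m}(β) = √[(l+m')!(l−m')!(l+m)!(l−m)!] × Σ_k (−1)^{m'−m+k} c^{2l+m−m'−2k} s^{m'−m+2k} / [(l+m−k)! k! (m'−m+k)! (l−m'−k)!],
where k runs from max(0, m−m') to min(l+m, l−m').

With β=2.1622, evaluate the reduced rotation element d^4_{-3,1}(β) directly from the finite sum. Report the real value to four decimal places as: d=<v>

d^4_{-3,1}(β=2.1622) via the finite sum:
Half-angle: c=0.470358, s=0.882476. N=√(1·5040·120·6)=1904.940944
k∈{4,5} keeps every argument non-negative
  k=4: (−1)^0·1904.9409/(144)·0.4704^4·0.8825^4 = +0.392685
  k=5: (−1)^1·1904.9409/(240)·0.4704^2·0.8825^6 = -0.829361
d^4_{-3,1}(2.1622) = +0.392685 -0.829361 = -0.436677

d=-0.4367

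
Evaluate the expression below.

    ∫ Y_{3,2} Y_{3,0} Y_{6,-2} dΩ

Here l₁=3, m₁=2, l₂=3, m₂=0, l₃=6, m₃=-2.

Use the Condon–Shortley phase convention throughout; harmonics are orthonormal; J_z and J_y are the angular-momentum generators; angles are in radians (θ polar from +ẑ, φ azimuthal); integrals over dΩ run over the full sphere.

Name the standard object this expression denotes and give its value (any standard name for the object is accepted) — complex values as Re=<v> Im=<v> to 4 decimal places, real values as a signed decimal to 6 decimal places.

Gaunt coefficient, +0.177420

This is a Gaunt coefficient — the integral of a triple product of spherical harmonics over the sphere.
m-sum 0 ✓  L=12 even ✓  0≤6≤6 ✓
Π(2lᵢ+1) = 7×7×13 = 637
triangle coeff Δ(3,3,6) = 1/12012
Σ_t [0,0]: t=0:+1/1296 = 1/1296
(3j)²=100/3003 [(3 3 6; 0 0 0)], sign=+1
Σ_t [0,0]: t=0:+1/4320 = 1/4320
(3j)²=8/429 [(3 3 6; 2 0 -2)], sign=+1
⇒ 4πI² = 5600/14157
I = (+1)√(5600/14157/(4π)) = 0.17742036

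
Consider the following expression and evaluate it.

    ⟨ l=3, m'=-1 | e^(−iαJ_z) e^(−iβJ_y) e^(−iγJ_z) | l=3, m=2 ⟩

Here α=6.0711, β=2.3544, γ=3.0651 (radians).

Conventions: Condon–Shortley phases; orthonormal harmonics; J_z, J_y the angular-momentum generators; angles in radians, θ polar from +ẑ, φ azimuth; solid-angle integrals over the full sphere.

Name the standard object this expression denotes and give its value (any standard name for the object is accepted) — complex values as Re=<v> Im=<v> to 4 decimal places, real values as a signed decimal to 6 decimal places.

Wigner D-matrix element, Re=-0.5328 Im=0.0315

This is a Wigner D-matrix element — the rotation-matrix element ⟨l m'| R(α,β,γ) |l m⟩ in the angular-momentum basis.
D^3_{-1,2}(6.0711,2.3544,3.0651) = e^{-i·-1·6.0711}·d^3_{-1,2}(2.3544)·e^{-i·2·3.0651}. Compute d first:
c=cos(2.354400/2)=0.383512, s=sin(2.354400/2)=0.923536; N=√[2·24·120·1]=75.894664
The bounds max(0,m−m')=3 and min(l+m,l−m')=4 give 2 terms
  k=3: (−1)^0·75.8947/(12)·0.3835^3·0.9235^3 = +0.281015
  k=4: (−1)^1·75.8947/(24)·0.3835^1·0.9235^5 = -0.814794
d^3_{-1,2}(2.3544) = +0.281015 -0.814794 = -0.533780
Phases: e^{-i·(-1)·6.0711}=+0.977594-0.210499i, e^{-i·(2)·3.0651}=+0.988321+0.152389i ⇒ D=-0.532848+0.031528i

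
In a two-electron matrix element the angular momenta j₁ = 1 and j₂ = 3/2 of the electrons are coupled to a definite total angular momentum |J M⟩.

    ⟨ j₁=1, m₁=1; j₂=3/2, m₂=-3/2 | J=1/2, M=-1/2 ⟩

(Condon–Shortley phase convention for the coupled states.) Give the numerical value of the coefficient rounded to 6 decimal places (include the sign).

triangle: 2!·0!·1!/4! = 2/24
(j±m)!: 2!·0!·0!·3!·0!·1! = 12
prefactor² = (2J+1)·Δ·N² = 2
  k=0: +1/(0!·2!·0!·0!·0!·1!) = 1/2
Σ = 1/2  ⇒  CG² = 2·(1/2)² = 1/2
CG = +√(1/2) = +0.707107

+√(1/2) ≈ +0.707107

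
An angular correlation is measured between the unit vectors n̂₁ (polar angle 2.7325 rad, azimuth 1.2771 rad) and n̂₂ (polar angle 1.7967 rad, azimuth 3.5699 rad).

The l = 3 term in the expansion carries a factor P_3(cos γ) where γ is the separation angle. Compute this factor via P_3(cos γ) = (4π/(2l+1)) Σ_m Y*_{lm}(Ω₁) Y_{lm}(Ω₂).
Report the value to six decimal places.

Summing Y*_{l m}(θ₁,φ₁)·Y_{l m}(θ₂,φ₂) over m ∈ [−3, 3]; prefactor 4π/(2·3+1) = 1.795196:
  term(m=-3) = +0.008398-0.005687i   from Y*(Ω₁)=-0.020258-0.016709i, Y(Ω₂)=-0.108913+0.370548i
  term(m=-2) = -0.004079+0.031999i   from Y*(Ω₁)=+0.123495-0.082221i, Y(Ω₂)=-0.142415+0.164294i
  term(m=-1) = +0.064328+0.073049i   from Y*(Ω₁)=+0.119419+0.394848i, Y(Ω₂)=+0.214644-0.098001i
  term(m=+0) = -0.095110-0.000000i   from Y*(Ω₁)=-0.413895-0.000000i, Y(Ω₂)=+0.229792+0.000000i
  term(m=+1) = +0.064328-0.073049i   from Y*(Ω₁)=-0.119419+0.394848i, Y(Ω₂)=-0.214644-0.098001i
  term(m=+2) = -0.004079-0.031999i   from Y*(Ω₁)=+0.123495+0.082221i, Y(Ω₂)=-0.142415-0.164294i
  term(m=+3) = +0.008398+0.005687i   from Y*(Ω₁)=+0.020258-0.016709i, Y(Ω₂)=+0.108913+0.370548i
Σ over m = +0.042184+0.000000i; ×(4π/7) → +0.075729+0.000000i. Real part: 0.075729

0.075729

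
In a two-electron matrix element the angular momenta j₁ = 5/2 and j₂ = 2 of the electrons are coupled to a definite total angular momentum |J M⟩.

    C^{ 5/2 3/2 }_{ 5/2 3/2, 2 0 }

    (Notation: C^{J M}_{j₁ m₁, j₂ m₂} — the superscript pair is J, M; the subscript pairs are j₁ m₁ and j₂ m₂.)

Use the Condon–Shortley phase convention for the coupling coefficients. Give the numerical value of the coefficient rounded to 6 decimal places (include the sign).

j₁+j₂−J=2  J+j₁−j₂=3  J−j₁+j₂=2  j₁+j₂+J+1=8
(j₁±m₁, j₂±m₂, J±M) = (4,1,2,2,4,1)
P² = 288/35
sum k=0..1:
  [0] +1/8 = 1/8
  [1] −1/6 = -1/6
S = -1/24
C² = P²·S² = 1/70 ; C = -0.119523

-0.119523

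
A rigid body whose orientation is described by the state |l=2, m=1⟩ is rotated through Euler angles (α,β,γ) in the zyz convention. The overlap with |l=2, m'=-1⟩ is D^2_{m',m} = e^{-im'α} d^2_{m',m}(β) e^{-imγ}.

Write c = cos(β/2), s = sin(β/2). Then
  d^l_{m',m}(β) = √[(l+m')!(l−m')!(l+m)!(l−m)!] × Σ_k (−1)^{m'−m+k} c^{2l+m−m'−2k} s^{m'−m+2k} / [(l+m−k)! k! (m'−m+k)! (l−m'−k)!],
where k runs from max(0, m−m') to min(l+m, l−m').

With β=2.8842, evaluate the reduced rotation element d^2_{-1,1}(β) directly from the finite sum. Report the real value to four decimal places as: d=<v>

d=-0.9187

d^2_{-1,1}(β=2.8842) via the finite sum:
c=cos(2.884200/2)=0.128341, s=sin(2.884200/2)=0.991730; N=√[1·6·6·1]=6.000000
The bounds max(0,m−m')=2 and min(l+m,l−m')=3 give 2 terms
  k=2: (−1)^0·6.0000/(2)·0.1283^2·0.9917^2 = +0.048601
  k=3: (−1)^1·6.0000/(6)·0.1283^0·0.9917^4 = -0.967328
d^2_{-1,1}(2.8842) = +0.048601 -0.967328 = -0.918728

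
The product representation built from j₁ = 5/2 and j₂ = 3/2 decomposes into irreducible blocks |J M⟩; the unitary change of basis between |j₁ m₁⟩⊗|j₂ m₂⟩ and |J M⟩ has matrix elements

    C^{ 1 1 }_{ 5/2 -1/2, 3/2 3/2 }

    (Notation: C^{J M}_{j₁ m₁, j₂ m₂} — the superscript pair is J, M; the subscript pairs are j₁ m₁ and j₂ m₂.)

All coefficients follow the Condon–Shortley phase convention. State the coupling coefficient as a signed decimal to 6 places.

triangle: 3!·2!·0!/6! = 12/720
(j±m)!: 2!·3!·3!·0!·2!·0! = 144
prefactor² = (2J+1)·Δ·N² = 36/5
  k=3: −1/(3!·0!·0!·0!·2!·0!) = -1/12
Σ = -1/12  ⇒  CG² = 36/5·(-1/12)² = 1/20
CG = −√(1/20) = -0.223607

-0.223607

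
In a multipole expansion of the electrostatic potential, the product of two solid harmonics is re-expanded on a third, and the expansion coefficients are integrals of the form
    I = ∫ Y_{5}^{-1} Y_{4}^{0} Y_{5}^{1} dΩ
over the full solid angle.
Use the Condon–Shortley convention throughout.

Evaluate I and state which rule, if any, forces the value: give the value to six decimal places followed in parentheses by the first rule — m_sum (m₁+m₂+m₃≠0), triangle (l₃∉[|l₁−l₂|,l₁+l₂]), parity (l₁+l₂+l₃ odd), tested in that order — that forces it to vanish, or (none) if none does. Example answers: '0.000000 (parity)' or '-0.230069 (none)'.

-0.086798 (none)

Checks pass: Σm=0; 14 even; l₃=5∈[1,9].
(2·5+1)(2·4+1)(2·5+1) = 1089
Δ: 4! 6! 4! / 15! → 1/3153150
sum: t=0:+1/69120 t=1:−1/1728 t=2:+1/576 t=3:−1/1728 t=4:+1/69120 = 7/11520
3j²(5 4 5; 0 0 0) = Δ·Π!·Σ² = 2/143  (sign -1)
sum: t=0:+1/414720 t=1:−1/4320 t=2:+1/768 t=3:−1/1296 t=4:+1/27648 = 7/20736
3j²(5 4 5; -1 0 1) = Δ·Π!·Σ² = 8/1287  (sign +1)
combine: 4πI² = 1089·2/143·8/1287 = 16/169
take √, sign -1: I = -0.08679840
No selection rule forces the value: the integral is nonzero (none).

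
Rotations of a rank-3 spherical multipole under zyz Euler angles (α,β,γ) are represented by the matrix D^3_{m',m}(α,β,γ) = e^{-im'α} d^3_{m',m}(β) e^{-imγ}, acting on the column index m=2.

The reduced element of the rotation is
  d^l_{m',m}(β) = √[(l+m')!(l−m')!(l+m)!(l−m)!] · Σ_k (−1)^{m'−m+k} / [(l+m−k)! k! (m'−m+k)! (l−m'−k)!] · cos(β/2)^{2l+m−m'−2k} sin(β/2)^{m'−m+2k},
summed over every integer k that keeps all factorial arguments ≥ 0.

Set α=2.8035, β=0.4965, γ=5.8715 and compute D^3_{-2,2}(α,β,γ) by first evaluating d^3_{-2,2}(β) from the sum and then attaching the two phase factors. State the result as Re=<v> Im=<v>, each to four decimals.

Re=0.0167 Im=0.0025

Split into d^3_{-2,2}(β=0.4965) × two z-phases.
c=cos(0.496500/2)=0.969344, s=sin(0.496500/2)=0.245708; N=√[1·120·120·1]=120.000000
The bounds max(0,m−m')=4 and min(l+m,l−m')=5 give 2 terms
  k=4: (−1)^0·120.0000/(24)·0.9693^2·0.2457^4 = +0.017124
  k=5: (−1)^1·120.0000/(120)·0.9693^0·0.2457^6 = -0.000220
d^3_{-2,2}(0.4965) = +0.017124 -0.000220 = +0.016904
D = (+0.779966-0.625822i)·(+0.016904)·(+0.679753+0.733441i) = +0.016721+0.002479i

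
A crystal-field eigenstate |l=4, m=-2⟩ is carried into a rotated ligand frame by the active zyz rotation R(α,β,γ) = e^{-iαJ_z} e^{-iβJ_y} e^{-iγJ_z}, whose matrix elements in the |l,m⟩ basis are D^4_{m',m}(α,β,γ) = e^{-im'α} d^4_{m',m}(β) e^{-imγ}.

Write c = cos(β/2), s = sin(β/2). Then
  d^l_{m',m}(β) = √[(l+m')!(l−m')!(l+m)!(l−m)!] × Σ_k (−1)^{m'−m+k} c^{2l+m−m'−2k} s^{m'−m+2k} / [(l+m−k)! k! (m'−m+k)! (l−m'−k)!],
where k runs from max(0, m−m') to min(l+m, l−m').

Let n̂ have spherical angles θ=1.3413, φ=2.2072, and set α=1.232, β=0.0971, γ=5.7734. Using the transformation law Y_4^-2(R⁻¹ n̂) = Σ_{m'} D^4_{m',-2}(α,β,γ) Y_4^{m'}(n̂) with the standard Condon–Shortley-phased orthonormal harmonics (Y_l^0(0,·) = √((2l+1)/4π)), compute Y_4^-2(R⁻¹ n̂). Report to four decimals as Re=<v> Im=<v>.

Re=0.1387 Im=0.0180

Need the full column D^4_{m',-2} for m'=−4..4 at α=1.2320, β=0.0971, γ=5.7734.
cos(β/2)=0.998822, sin(β/2)=0.048531
d^4_{-4,-2}: single k=2 term ⇒ +0.012375;  D = -0.008911-0.008587i
d^4_{-3,-2}: k∈[1..2] ⇒ +0.180094 -0.001276 = +0.178818;  D = -0.159818+0.080212i
d^4_{-2,-2}: k∈[0..2] ⇒ +0.990612 -0.028064 +0.000083 = +0.962631;  D = +0.121321+0.954956i
d^4_{-1,-2}: k∈[0..2] ⇒ -0.204207 +0.002410 -0.000004 = -0.201800;  D = -0.197264-0.042547i
d^4_{0,-2}: k∈[0..2] ⇒ +0.022186 -0.000140 +0.000000 = +0.022047;  D = +0.011547-0.018781i
d^4_{1,-2}: k∈[0..2] ⇒ -0.001607 +0.000006 -0.000000 = -0.001601;  D = +0.001008+0.001244i
d^4_{2,-2}: k∈[0..2] ⇒ +0.000083 -0.000000 +0.000000 = +0.000083;  D = -0.000078+0.000028i
d^4_{3,-2}: k∈[0..1] ⇒ -0.000003 +0.000000 = -0.000003;  D = -0.000000-0.000003i
d^4_{4,-2}: single k=0 term ⇒ +0.000000;  D = +0.000000+0.000000i
Y_4^{m'}(θ=1.3413,φ=2.2072) and Σ D·Y over m':
  (-0.0089-0.0086i)·(-0.3293-0.2234i)  (-0.1598+0.0802i)·(+0.2480-0.0873i)  (+0.1213+0.9550i)·(+0.0594-0.1934i)  (-0.1973-0.0425i)·(+0.1643+0.2223i)  (+0.0115-0.0188i)·(+0.1630+0.0000i)  (+0.0010+0.0012i)·(-0.1643+0.2223i)  (-0.0001+0.0000i)·(+0.0594+0.1934i)  (-0.0000-0.0000i)·(-0.2480-0.0873i)  (+0.0000+0.0000i)·(-0.3293+0.2234i)
Y_4^-2(R⁻¹ n̂) = +0.138743+0.018019i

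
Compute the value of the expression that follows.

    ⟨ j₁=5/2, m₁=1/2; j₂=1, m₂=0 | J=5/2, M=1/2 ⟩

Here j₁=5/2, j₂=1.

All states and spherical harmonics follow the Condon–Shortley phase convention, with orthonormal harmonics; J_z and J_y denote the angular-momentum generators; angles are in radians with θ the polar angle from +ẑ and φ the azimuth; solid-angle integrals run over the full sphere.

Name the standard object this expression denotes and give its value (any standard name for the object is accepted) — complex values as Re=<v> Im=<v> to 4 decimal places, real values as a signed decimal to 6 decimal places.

Clebsch–Gordan coefficient, +√(1/35) ≈ +0.169031

This is a Clebsch–Gordan (vector-coupling) coefficient.
√[6·1!4!1!/7! · 3!2!1!1!3!2!] = √(144/35)
  +(−1)^0/∏(0,1,2,1,2,0)! = 1/4  (running 1/4)
  +(−1)^1/∏(1,0,1,0,3,1)! = -1/6  (running 1/12)
⟨..|..⟩ = √(144/35)·(1/12) = +0.169031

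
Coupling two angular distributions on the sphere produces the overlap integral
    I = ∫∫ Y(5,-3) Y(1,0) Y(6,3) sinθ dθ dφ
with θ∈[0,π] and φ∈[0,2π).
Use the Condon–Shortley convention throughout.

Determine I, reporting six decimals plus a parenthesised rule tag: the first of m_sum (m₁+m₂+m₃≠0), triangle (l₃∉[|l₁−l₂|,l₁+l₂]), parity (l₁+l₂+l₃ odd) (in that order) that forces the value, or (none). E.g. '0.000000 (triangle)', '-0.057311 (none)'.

Checks pass: Σm=0; 12 even; l₃=6∈[4,6].
(2·5+1)(2·1+1)(2·6+1) = 429
Δ: 0! 10! 2! / 13! → 1/858
sum: t=0:+1/14400 = 1/14400
3j²(5 1 6; 0 0 0) = Δ·Π!·Σ² = 6/143  (sign +1)
sum: t=0:+1/80640 = 1/80640
3j²(5 1 6; -3 0 3) = Δ·Π!·Σ² = 9/286  (sign -1)
combine: 4πI² = 429·6/143·9/286 = 81/143
take √, sign -1: I = -0.21230956
No selection rule forces the value: the integral is nonzero (none).

-0.212310 (none)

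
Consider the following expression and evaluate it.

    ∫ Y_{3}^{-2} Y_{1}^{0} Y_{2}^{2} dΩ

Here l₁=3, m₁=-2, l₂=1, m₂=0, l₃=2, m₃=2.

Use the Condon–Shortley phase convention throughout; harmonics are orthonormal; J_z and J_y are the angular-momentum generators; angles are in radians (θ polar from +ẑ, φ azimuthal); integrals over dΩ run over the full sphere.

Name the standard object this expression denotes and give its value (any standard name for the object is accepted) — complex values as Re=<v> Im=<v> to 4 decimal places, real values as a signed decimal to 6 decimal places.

Gaunt coefficient, +0.184674

This is a Gaunt coefficient — the integral of a triple product of spherical harmonics over the sphere.
Rules hold: Σm=0, L=6 even, 2≤2≤4.
N = 7·3·5 = 105
Δ = 2!·4!·0!/7! = 1/105
Racah Σ t=1..1: t=1:−1/4 = -1/4
⇒ 3j(3 1 2; 0 0 0)² = 3/35, sgn -1
Racah Σ t=1..1: t=1:−1/24 = -1/24
⇒ 3j(3 1 2; -2 0 2)² = 1/21, sgn -1
4πI² = N·(3j₀)²·(3jₘ)² = 3/7
I = +1·√(0.428571/4π) = 0.18467439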